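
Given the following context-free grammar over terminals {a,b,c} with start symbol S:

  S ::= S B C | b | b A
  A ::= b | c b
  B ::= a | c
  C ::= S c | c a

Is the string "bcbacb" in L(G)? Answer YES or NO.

CNF form of G:
  S -> S X3 | T1 A | b
  A -> T0 T1 | b
  B -> a | c
  C -> S T0 | T0 T2
  T0 -> c
  T1 -> b
  T2 -> a
  X3 -> B C

CYK fill:
  [0..0]={A,S,T1}  "b"  orig:{A,S}
  [1..1]={B,T0}  "c"  orig:{B}
  [2..2]={A,S,T1}  "b"  orig:{A,S}
  [3..3]={B,T2}  "a"  orig:{B}
  [4..4]={B,T0}  "c"  orig:{B}
  [5..5]={A,S,T1}  "b"  orig:{A,S}
  [0..1]={C}  "bc"
  [1..2]={A}  "cb"
  [2..3]=∅  "ba"
  [3..4]=∅  "ac"
  [4..5]={A}  "cb"
  [0..2]={S}  "bcb"
  [1..3]=∅  "cba"
  [2..4]=∅  "bac"
  [3..5]=∅  "acb"
  [0..3]=∅  "bcba"
  [1..4]=∅  "cbac"
  [2..5]=∅  "bacb"
  [0..4]=∅  "bcbac"
  [1..5]=∅  "cbacb"
  [0..5]=∅  "bcbacb"

S ∉ T[0,5] ⇒ NO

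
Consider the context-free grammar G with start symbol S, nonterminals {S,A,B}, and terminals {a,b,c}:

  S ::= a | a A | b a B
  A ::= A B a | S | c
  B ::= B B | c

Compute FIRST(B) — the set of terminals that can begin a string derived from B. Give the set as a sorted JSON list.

FIRST iteration:
iter 1:
  A via A→c: +{c}
  B via B→c: +{c}
  S via S→a: +{a}
  S via S→b a B: +{b}
  S: {a,b}  A: {c}  B: {c}
iter 2:
  A via A→S: +{a,b}
  S: {a,b}  A: {a,b,c}  B: {c}
iter 3: (no change)
  S: {a,b}  A: {a,b,c}  B: {c}

FIRST(B) = ["c"]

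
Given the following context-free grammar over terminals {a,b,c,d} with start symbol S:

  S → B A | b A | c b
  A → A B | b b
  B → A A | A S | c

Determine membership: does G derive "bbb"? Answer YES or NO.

Convert to CNF:
  S -> B A | T0 A | T1 T0
  A -> A B | T0 T0
  B -> A A | A S | c
  T0 -> b
  T1 -> c

CYK table (by increasing span):
  [0..0]={T0}  "b"  orig:{}
  [1..1]={T0}  "b"  orig:{}
  [2..2]={T0}  "b"  orig:{}
  [0..1]={A}  "bb"
  [1..2]={A}  "bb"
  [0..2]={S}  "bbb"

S ∈ T[0,2] ⇒ YES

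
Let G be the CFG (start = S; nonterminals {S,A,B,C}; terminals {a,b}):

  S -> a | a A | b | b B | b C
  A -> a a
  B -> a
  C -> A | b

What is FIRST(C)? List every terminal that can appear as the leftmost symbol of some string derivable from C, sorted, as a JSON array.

Compute FIRST by fixpoint:
pass 1:
  A via A→a a: +{a}
  B via B→a: +{a}
  C via C→A: +{a}
  C via C→b: +{b}
  S via S→a: +{a}
  S via S→b: +{b}
  FIRST[S]={a,b}  FIRST[A]={a}  FIRST[B]={a}  FIRST[C]={a,b}
pass 2: done
  FIRST[S]={a,b}  FIRST[A]={a}  FIRST[B]={a}  FIRST[C]={a,b}

FIRST(C) = ["a", "b"]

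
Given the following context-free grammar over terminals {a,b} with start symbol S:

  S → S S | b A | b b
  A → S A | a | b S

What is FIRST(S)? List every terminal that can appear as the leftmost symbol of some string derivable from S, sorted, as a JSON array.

FIRST sets, iterate to fixpoint:
round 1:
  A via A→a: +{a}
  A via A→b S: +{b}
  S via S→b A: +{b}
  FIRST(S)={b}  FIRST(A)={a,b}
round 2: (stable)
  FIRST(S)={b}  FIRST(A)={a,b}

FIRST(S) = ["b"]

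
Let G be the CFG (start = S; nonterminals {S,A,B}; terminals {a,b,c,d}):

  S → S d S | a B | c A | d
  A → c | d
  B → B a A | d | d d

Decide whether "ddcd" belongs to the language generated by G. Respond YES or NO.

CNF form of G:
  S -> S X4 | T0 B | T2 A | d
  A -> c | d
  B -> B X3 | T1 T1 | d
  T0 -> a
  T1 -> d
  T2 -> c
  X3 -> T0 A
  X4 -> T1 S

CYK table (by increasing span):
  T[0,0] 'd' = {A,B,S,T1}  orig:{A,B,S}
  T[1,1] 'd' = {A,B,S,T1}  orig:{A,B,S}
  T[2,2] 'c' = {A,T2}  orig:{A}
  T[3,3] 'd' = {A,B,S,T1}  orig:{A,B,S}
  T[0,1] 'dd' = {B,X4}  orig:{B}
  T[1,2] 'dc' = ∅
  T[2,3] 'cd' = {S}
  T[0,2] 'ddc' = ∅
  T[1,3] 'dcd' = {X4}  orig:{}
  T[0,3] 'ddcd' = {S}

S ∈ T[0,3] ⇒ YES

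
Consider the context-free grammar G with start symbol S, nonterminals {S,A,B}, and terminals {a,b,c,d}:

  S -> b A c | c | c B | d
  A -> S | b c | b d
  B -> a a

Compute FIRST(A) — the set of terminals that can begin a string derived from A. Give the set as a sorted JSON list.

FIRST sets, iterate to fixpoint:
pass 1:
  A via A→b c: +{b}
  B via B→a a: +{a}
  S via S→b A c: +{b}
  S via S→c: +{c}
  S via S→d: +{d}
  FIRST[S]={b,c,d}  FIRST[A]={b}  FIRST[B]={a}
pass 2:
  A via A→S: +{c,d}
  FIRST[S]={b,c,d}  FIRST[A]={b,c,d}  FIRST[B]={a}
pass 3: — fixpoint
  FIRST[S]={b,c,d}  FIRST[A]={b,c,d}  FIRST[B]={a}

FIRST(A) = ["b", "c", "d"]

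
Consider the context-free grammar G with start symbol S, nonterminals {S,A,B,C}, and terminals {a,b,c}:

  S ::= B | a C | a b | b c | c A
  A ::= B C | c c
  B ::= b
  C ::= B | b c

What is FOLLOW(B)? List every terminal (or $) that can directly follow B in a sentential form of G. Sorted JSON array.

Compute FIRST by fixpoint:
pass 1:
  A via A→c c: +{c}
  B via B→b: +{b}
  C via C→B: +{b}
  S via S→B: +{b}
  S via S→a C: +{a}
  S via S→c A: +{c}
  S: {a,b,c}  A: {c}  B: {b}  C: {b}
pass 2:
  A via A→B C: +{b}
  S: {a,b,c}  A: {b,c}  B: {b}  C: {b}
pass 3: — fixpoint
  S: {a,b,c}  A: {b,c}  B: {b}  C: {b}

FOLLOW sets:
FOLLOW(S) := {$}
round 1:
  A→B C: FOLLOW(B) ⊇ FIRST(C) = {b}; new: +{b}
  S→B: FOLLOW(B) ⊇ FOLLOW(S) ⊇ {$}; new: +{$}
  S→a C: FOLLOW(C) ⊇ FOLLOW(S) ⊇ {$}; new: +{$}
  S→c A: FOLLOW(A) ⊇ FOLLOW(S) ⊇ {$}; new: +{$}
  S: {$}  A: {$}  B: {$,b}  C: {$}
round 2: — fixpoint
  S: {$}  A: {$}  B: {$,b}  C: {$}

FOLLOW(B) = ["$", "b"]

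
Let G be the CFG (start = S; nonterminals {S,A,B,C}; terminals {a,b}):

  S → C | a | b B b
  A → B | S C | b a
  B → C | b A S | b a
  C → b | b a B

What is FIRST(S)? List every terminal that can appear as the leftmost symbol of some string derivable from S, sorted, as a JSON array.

Compute FIRST by fixpoint:
iter 1:
  A via A→b a: +{b}
  B via B→b A S: +{b}
  C via C→b: +{b}
  S via S→C: +{b}
  S via S→a: +{a}
  FIRST(S)={a,b}  FIRST(A)={b}  FIRST(B)={b}  FIRST(C)={b}
iter 2:
  A via A→S C: +{a}
  FIRST(S)={a,b}  FIRST(A)={a,b}  FIRST(B)={b}  FIRST(C)={b}
iter 3: (stable)
  FIRST(S)={a,b}  FIRST(A)={a,b}  FIRST(B)={b}  FIRST(C)={b}

FIRST(S) = ["a", "b"]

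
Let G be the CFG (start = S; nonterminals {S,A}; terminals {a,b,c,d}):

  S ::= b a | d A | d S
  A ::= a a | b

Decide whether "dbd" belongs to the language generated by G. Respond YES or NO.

Convert to CNF:
  S -> T1 T0 | T2 A | T2 S
  A -> T0 T0 | b
  T0 -> a
  T1 -> b
  T2 -> d

Fill CYK table bottom-up:
  cell(0,0) d: {T2}  orig:{}
  cell(1,1) b: {A,T1}  orig:{A}
  cell(2,2) d: {T2}  orig:{}
  cell(0,1) db: {S}
  cell(1,2) bd: ∅
  cell(0,2) dbd: ∅

S ∉ T[0,2] ⇒ NO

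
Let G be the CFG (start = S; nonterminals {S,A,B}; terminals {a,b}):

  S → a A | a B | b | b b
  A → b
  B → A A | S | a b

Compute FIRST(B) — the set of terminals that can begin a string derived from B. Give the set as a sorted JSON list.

FIRST iteration:
iter 1:
  A via A→b: +{b}
  B via B→A A: +{b}
  B via B→a b: +{a}
  S via S→a A: +{a}
  S via S→b: +{b}
  FIRST(S)={a,b}  FIRST(A)={b}  FIRST(B)={a,b}
iter 2: — fixpoint
  FIRST(S)={a,b}  FIRST(A)={b}  FIRST(B)={a,b}

FIRST(B) = ["a", "b"]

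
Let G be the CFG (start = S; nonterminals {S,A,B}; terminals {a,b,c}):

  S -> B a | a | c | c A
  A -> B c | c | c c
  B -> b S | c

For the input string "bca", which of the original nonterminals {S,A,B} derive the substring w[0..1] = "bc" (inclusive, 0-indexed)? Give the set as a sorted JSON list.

Convert to CNF:
  S -> B T2 | T0 A | a | c
  A -> B T0 | T0 T0 | c
  B -> T1 S | c
  T0 -> c
  T1 -> b
  T2 -> a

CYK fill, restricted to cells inside w[0..1]:
  [0..0]={T1}  "b"  orig:{}
  [1..1]={A,B,S,T0}  "c"  orig:{A,B,S}
  [0..1]={B}  "bc"

Original NTs in T[0,1] deriving "bc": ["B"]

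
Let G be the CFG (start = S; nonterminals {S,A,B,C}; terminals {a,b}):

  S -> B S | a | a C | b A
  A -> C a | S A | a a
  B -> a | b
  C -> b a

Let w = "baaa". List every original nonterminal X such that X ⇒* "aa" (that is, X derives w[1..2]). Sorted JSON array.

CNF form of G:
  S -> B S | T0 C | T1 A | a
  A -> C T0 | S A | T0 T0
  B -> a | b
  C -> T1 T0
  T0 -> a
  T1 -> b

CYK table (by increasing span) (cells [i..j] with 1 ≤ i ≤ j ≤ 2 only):
  T[1,1] 'a' = {B,S,T0}  orig:{B,S}
  T[2,2] 'a' = {B,S,T0}  orig:{B,S}
  T[1,2] 'aa' = {A,S}

Original NTs in T[1,2] deriving "aa": ["A", "S"]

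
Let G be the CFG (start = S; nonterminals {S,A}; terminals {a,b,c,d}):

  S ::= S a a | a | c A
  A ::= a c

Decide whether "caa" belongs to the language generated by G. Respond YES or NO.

CNF form of G:
  S -> S X2 | T1 A | a
  A -> T0 T1
  T0 -> a
  T1 -> c
  X2 -> T0 T0

CYK table (by increasing span):
  T[0,0] 'c' = {T1}  orig:{}
  T[1,1] 'a' = {S,T0}  orig:{S}
  T[2,2] 'a' = {S,T0}  orig:{S}
  T[0,1] 'ca' = ∅
  T[1,2] 'aa' = {X2}  orig:{}
  T[0,2] 'caa' = ∅

S ∉ T[0,2] ⇒ NO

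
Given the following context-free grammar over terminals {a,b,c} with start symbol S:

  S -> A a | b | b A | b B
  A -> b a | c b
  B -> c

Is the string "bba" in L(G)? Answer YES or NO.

Convert to CNF:
  S -> A T1 | T0 A | T0 B | b
  A -> T0 T1 | T2 T0
  B -> c
  T0 -> b
  T1 -> a
  T2 -> c

Fill CYK table bottom-up:
  [0..0]={S,T0}  "b"  orig:{S}
  [1..1]={S,T0}  "b"  orig:{S}
  [2..2]={T1}  "a"  orig:{}
  [0..1]=∅  "bb"
  [1..2]={A}  "ba"
  [0..2]={S}  "bba"

S ∈ T[0,2] ⇒ YES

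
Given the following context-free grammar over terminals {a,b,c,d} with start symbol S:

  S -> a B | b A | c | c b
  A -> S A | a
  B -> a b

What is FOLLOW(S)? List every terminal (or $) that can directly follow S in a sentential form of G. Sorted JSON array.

Compute FIRST by fixpoint:
iter 1:
  A via A→a: +{a}
  B via B→a b: +{a}
  S via S→a B: +{a}
  S via S→b A: +{b}
  S via S→c: +{c}
  FIRST(S)={a,b,c}  FIRST(A)={a}  FIRST(B)={a}
iter 2:
  A via A→S A: +{b,c}
  FIRST(S)={a,b,c}  FIRST(A)={a,b,c}  FIRST(B)={a}
iter 3: — fixpoint
  FIRST(S)={a,b,c}  FIRST(A)={a,b,c}  FIRST(B)={a}

FOLLOW iteration:
initialize: $ ∈ FOLLOW(S)
iter 1:
  A→S A: FOLLOW(S) ⊇ FIRST(A) = {a,b,c}; new: +{a,b,c}
  S→a B: FOLLOW(B) ⊇ FOLLOW(S) ⊇ {$,a,b,c}; new: +{$,a,b,c}
  S→b A: FOLLOW(A) ⊇ FOLLOW(S) ⊇ {$,a,b,c}; new: +{$,a,b,c}
  FOLLOW(S)={$,a,b,c}  FOLLOW(A)={$,a,b,c}  FOLLOW(B)={$,a,b,c}
iter 2: — fixpoint
  FOLLOW(S)={$,a,b,c}  FOLLOW(A)={$,a,b,c}  FOLLOW(B)={$,a,b,c}

FOLLOW(S) = ["$", "a", "b", "c"]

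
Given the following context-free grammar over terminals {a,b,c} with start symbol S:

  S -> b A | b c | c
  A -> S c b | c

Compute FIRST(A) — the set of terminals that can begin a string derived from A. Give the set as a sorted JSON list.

Compute FIRST by fixpoint:
iter 1:
  A via A→c: +{c}
  S via S→b A: +{b}
  S via S→c: +{c}
  S: {b,c}  A: {c}
iter 2:
  A via A→S c b: +{b}
  S: {b,c}  A: {b,c}
iter 3: done
  S: {b,c}  A: {b,c}

FIRST(A) = ["b", "c"]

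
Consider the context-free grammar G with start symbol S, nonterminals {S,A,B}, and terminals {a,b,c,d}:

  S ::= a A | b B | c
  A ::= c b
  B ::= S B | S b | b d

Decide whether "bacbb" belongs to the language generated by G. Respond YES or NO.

CNF form of G:
  S -> T1 B | T3 A | c
  A -> T0 T1
  B -> S B | S T1 | T1 T2
  T0 -> c
  T1 -> b
  T2 -> d
  T3 -> a

Fill CYK table bottom-up:
  T[0,0] 'b' = {T1}  orig:{}
  T[1,1] 'a' = {T3}  orig:{}
  T[2,2] 'c' = {S,T0}  orig:{S}
  T[3,3] 'b' = {T1}  orig:{}
  T[4,4] 'b' = {T1}  orig:{}
  T[0,1] 'ba' = ∅
  T[1,2] 'ac' = ∅
  T[2,3] 'cb' = {A,B}
  T[3,4] 'bb' = ∅
  T[0,2] 'bac' = ∅
  T[1,3] 'acb' = {S}
  T[2,4] 'cbb' = ∅
  T[0,3] 'bacb' = ∅
  T[1,4] 'acbb' = {B}
  T[0,4] 'bacbb' = {S}

S ∈ T[0,4] ⇒ YES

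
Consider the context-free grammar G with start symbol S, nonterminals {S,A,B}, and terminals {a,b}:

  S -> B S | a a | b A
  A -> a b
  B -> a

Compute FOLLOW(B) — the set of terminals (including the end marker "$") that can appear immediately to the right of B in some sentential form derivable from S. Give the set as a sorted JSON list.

Compute FIRST by fixpoint:
[1]
  A via A→a b: +{a}
  B via B→a: +{a}
  S via S→B S: +{a}
  S via S→b A: +{b}
  FIRST(S)={a,b}  FIRST(A)={a}  FIRST(B)={a}
[2] (stable)
  FIRST(S)={a,b}  FIRST(A)={a}  FIRST(B)={a}

FOLLOW iteration:
seed FOLLOW(S) with $
round 1:
  S→B S: FOLLOW(B) ⊇ FIRST(S) = {a,b}; new: +{a,b}
  S→b A: FOLLOW(A) ⊇ FOLLOW(S) ⊇ {$}; new: +{$}
  FOLLOW[S]={$}  FOLLOW[A]={$}  FOLLOW[B]={a,b}
round 2: done
  FOLLOW[S]={$}  FOLLOW[A]={$}  FOLLOW[B]={a,b}

FOLLOW(B) = ["a", "b"]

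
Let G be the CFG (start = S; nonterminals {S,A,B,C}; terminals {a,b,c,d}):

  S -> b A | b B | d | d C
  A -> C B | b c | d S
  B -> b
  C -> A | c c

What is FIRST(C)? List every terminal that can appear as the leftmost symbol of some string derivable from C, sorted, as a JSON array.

FIRST iteration:
[1]
  A via A→b c: +{b}
  A via A→d S: +{d}
  B via B→b: +{b}
  C via C→A: +{b,d}
  C via C→c c: +{c}
  S via S→b A: +{b}
  S via S→d: +{d}
  S: {b,d}  A: {b,d}  B: {b}  C: {b,c,d}
[2]
  A via A→C B: +{c}
  S: {b,d}  A: {b,c,d}  B: {b}  C: {b,c,d}
[3] (stable)
  S: {b,d}  A: {b,c,d}  B: {b}  C: {b,c,d}

FIRST(C) = ["b", "c", "d"]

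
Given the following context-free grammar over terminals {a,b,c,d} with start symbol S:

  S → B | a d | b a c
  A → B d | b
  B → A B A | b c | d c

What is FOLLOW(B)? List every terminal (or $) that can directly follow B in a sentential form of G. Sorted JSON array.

FIRST sets, iterate to fixpoint:
iter 1:
  A via A→b: +{b}
  B via B→A B A: +{b}
  B via B→d c: +{d}
  S via S→B: +{b,d}
  S via S→a d: +{a}
  S: {a,b,d}  A: {b}  B: {b,d}
iter 2:
  A via A→B d: +{d}
  S: {a,b,d}  A: {b,d}  B: {b,d}
iter 3: — fixpoint
  S: {a,b,d}  A: {b,d}  B: {b,d}

Compute FOLLOW by fixpoint:
seed FOLLOW(S) with $
iter 1:
  A→B d: FOLLOW(B) ⊇ FIRST(d) = {d}; new: +{d}
  B→A B A: FOLLOW(A) ⊇ FIRST(B) = {b,d}; new: +{b,d}
  B→A B A: FOLLOW(B) ⊇ FIRST(A) = {b,d}; new: +{b}
  S→B: FOLLOW(B) ⊇ FOLLOW(S) ⊇ {$}; new: +{$}
  FOLLOW(S)={$}  FOLLOW(A)={b,d}  FOLLOW(B)={$,b,d}
iter 2:
  B→A B A: FOLLOW(A) ⊇ FOLLOW(B) ⊇ {$,b,d}; new: +{$}
  FOLLOW(S)={$}  FOLLOW(A)={$,b,d}  FOLLOW(B)={$,b,d}
iter 3: (no change)
  FOLLOW(S)={$}  FOLLOW(A)={$,b,d}  FOLLOW(B)={$,b,d}

FOLLOW(B) = ["$", "b", "d"]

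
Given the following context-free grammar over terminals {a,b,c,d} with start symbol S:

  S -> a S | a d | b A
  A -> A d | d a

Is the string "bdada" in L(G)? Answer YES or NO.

CNF form of G:
  S -> T1 S | T1 T0 | T2 A
  A -> A T0 | T0 T1
  T0 -> d
  T1 -> a
  T2 -> b

Fill CYK table bottom-up:
  cell(0,0) b: {T2}  orig:{}
  cell(1,1) d: {T0}  orig:{}
  cell(2,2) a: {T1}  orig:{}
  cell(3,3) d: {T0}  orig:{}
  cell(4,4) a: {T1}  orig:{}
  cell(0,1) bd: ∅
  cell(1,2) da: {A}
  cell(2,3) ad: {S}
  cell(3,4) da: {A}
  cell(0,2) bda: {S}
  cell(1,3) dad: {A}
  cell(2,4) ada: ∅
  cell(0,3) bdad: {S}
  cell(1,4) dada: ∅
  cell(0,4) bdada: ∅

S ∉ T[0,4] ⇒ NO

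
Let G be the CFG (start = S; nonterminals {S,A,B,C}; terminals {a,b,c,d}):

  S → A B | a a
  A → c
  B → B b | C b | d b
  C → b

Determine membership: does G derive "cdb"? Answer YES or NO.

CNF form of G:
  S -> A B | T2 T2
  A -> c
  B -> B T0 | C T0 | T1 T0
  C -> b
  T0 -> b
  T1 -> d
  T2 -> a

CYK fill:
  cell(0,0) c: {A}
  cell(1,1) d: {T1}  orig:{}
  cell(2,2) b: {C,T0}  orig:{C}
  cell(0,1) cd: ∅
  cell(1,2) db: {B}
  cell(0,2) cdb: {S}

S ∈ T[0,2] ⇒ YES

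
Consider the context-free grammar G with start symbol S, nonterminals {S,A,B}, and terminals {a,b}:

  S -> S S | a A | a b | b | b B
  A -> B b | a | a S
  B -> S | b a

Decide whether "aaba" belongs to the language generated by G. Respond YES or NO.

Convert to CNF:
  S -> S S | T0 B | T1 A | T1 T0 | b
  A -> B T0 | T1 S | a
  B -> S S | T0 B | T0 T1 | T1 A | T1 T0 | b
  T0 -> b
  T1 -> a

CYK fill:
  cell(0,0) a: {A,T1}  orig:{A}
  cell(1,1) a: {A,T1}  orig:{A}
  cell(2,2) b: {B,S,T0}  orig:{B,S}
  cell(3,3) a: {A,T1}  orig:{A}
  cell(0,1) aa: {B,S}
  cell(1,2) ab: {A,B,S}
  cell(2,3) ba: {B}
  cell(0,2) aab: {A,B,S}
  cell(1,3) aba: ∅
  cell(0,3) aaba: ∅

S ∉ T[0,3] ⇒ NO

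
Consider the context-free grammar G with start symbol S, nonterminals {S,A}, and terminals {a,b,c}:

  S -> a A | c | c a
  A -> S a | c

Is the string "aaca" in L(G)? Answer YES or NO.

CNF form of G:
  S -> T0 A | T1 T0 | c
  A -> S T0 | c
  T0 -> a
  T1 -> c

CYK fill:
  cell(0,0) a: {T0}  orig:{}
  cell(1,1) a: {T0}  orig:{}
  cell(2,2) c: {A,S,T1}  orig:{A,S}
  cell(3,3) a: {T0}  orig:{}
  cell(0,1) aa: ∅
  cell(1,2) ac: {S}
  cell(2,3) ca: {A,S}
  cell(0,2) aac: ∅
  cell(1,3) aca: {A,S}
  cell(0,3) aaca: {S}

S ∈ T[0,3] ⇒ YES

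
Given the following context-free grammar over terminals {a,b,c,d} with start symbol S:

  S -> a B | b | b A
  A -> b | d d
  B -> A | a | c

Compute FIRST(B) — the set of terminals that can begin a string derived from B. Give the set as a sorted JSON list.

Compute FIRST by fixpoint:
[1]
  A via A→b: +{b}
  A via A→d d: +{d}
  B via B→A: +{b,d}
  B via B→a: +{a}
  B via B→c: +{c}
  S via S→a B: +{a}
  S via S→b: +{b}
  FIRST[S]={a,b}  FIRST[A]={b,d}  FIRST[B]={a,b,c,d}
[2] (stable)
  FIRST[S]={a,b}  FIRST[A]={b,d}  FIRST[B]={a,b,c,d}

FIRST(B) = ["a", "b", "c", "d"]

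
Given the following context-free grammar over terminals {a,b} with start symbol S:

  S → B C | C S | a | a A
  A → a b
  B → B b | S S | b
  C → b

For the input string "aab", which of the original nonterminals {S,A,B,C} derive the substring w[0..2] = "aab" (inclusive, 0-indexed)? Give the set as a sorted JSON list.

Convert to CNF:
  S -> B C | C S | T0 A | a
  A -> T0 T1
  B -> B T1 | S S | b
  C -> b
  T0 -> a
  T1 -> b

Fill CYK table bottom-up (cells [i..j] with 0 ≤ i ≤ j ≤ 2 only):
  cell(0,0) a: {S,T0}  orig:{S}
  cell(1,1) a: {S,T0}  orig:{S}
  cell(2,2) b: {B,C,T1}  orig:{B,C}
  cell(0,1) aa: {B}
  cell(1,2) ab: {A}
  cell(0,2) aab: {B,S}

Original NTs in T[0,2] deriving "aab": ["B", "S"]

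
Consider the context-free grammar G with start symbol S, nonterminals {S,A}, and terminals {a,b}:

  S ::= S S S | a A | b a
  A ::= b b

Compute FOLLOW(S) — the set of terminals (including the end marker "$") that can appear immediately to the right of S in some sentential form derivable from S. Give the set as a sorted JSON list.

Compute FIRST by fixpoint:
iter 1:
  A via A→b b: +{b}
  S via S→a A: +{a}
  S via S→b a: +{b}
  FIRST(S)={a,b}  FIRST(A)={b}
iter 2: (no change)
  FIRST(S)={a,b}  FIRST(A)={b}

FOLLOW sets:
FOLLOW(S) := {$}
iter 1:
  S→S S S: FOLLOW(S) ⊇ FIRST(S) = {a,b}; new: +{a,b}
  S→a A: FOLLOW(A) ⊇ FOLLOW(S) ⊇ {$,a,b}; new: +{$,a,b}
  FOLLOW(S)={$,a,b}  FOLLOW(A)={$,a,b}
iter 2: — fixpoint
  FOLLOW(S)={$,a,b}  FOLLOW(A)={$,a,b}

FOLLOW(S) = ["$", "a", "b"]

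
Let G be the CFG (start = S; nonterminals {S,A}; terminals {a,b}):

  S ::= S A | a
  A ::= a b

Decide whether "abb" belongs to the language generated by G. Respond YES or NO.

CNF form of G:
  S -> S A | a
  A -> T0 T1
  T0 -> a
  T1 -> b

CYK fill:
  T[0,0] 'a' = {S,T0}  orig:{S}
  T[1,1] 'b' = {T1}  orig:{}
  T[2,2] 'b' = {T1}  orig:{}
  T[0,1] 'ab' = {A}
  T[1,2] 'bb' = ∅
  T[0,2] 'abb' = ∅

S ∉ T[0,2] ⇒ NO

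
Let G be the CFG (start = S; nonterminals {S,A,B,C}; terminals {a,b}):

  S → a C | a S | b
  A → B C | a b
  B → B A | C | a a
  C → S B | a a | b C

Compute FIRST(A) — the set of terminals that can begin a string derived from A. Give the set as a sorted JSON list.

FIRST sets, iterate to fixpoint:
iter 1:
  A via A→a b: +{a}
  B via B→a a: +{a}
  C via C→a a: +{a}
  C via C→b C: +{b}
  S via S→a C: +{a}
  S via S→b: +{b}
  FIRST[S]={a,b}  FIRST[A]={a}  FIRST[B]={a}  FIRST[C]={a,b}
iter 2:
  B via B→C: +{b}
  FIRST[S]={a,b}  FIRST[A]={a}  FIRST[B]={a,b}  FIRST[C]={a,b}
iter 3:
  A via A→B C: +{b}
  FIRST[S]={a,b}  FIRST[A]={a,b}  FIRST[B]={a,b}  FIRST[C]={a,b}
iter 4: (stable)
  FIRST[S]={a,b}  FIRST[A]={a,b}  FIRST[B]={a,b}  FIRST[C]={a,b}

FIRST(A) = ["a", "b"]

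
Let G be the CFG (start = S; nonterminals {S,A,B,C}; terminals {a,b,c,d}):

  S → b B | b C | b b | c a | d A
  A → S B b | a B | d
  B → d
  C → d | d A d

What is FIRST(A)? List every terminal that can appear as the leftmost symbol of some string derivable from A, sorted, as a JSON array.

Compute FIRST by fixpoint:
pass 1:
  A via A→a B: +{a}
  A via A→d: +{d}
  B via B→d: +{d}
  C via C→d: +{d}
  S via S→b B: +{b}
  S via S→c a: +{c}
  S via S→d A: +{d}
  FIRST(S)={b,c,d}  FIRST(A)={a,d}  FIRST(B)={d}  FIRST(C)={d}
pass 2:
  A via A→S B b: +{b,c}
  FIRST(S)={b,c,d}  FIRST(A)={a,b,c,d}  FIRST(B)={d}  FIRST(C)={d}
pass 3: (stable)
  FIRST(S)={b,c,d}  FIRST(A)={a,b,c,d}  FIRST(B)={d}  FIRST(C)={d}

FIRST(A) = ["a", "b", "c", "d"]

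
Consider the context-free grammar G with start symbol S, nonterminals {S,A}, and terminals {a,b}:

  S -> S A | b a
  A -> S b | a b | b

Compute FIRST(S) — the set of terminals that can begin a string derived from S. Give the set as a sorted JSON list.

Compute FIRST by fixpoint:
pass 1:
  A via A→a b: +{a}
  A via A→b: +{b}
  S via S→b a: +{b}
  FIRST[S]={b}  FIRST[A]={a,b}
pass 2: — fixpoint
  FIRST[S]={b}  FIRST[A]={a,b}

FIRST(S) = ["b"]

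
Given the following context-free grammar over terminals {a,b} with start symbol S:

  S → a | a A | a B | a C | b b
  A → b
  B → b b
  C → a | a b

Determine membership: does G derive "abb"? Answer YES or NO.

Convert to CNF:
  S -> T0 T0 | T1 A | T1 B | T1 C | a
  A -> b
  B -> T0 T0
  C -> T1 T0 | a
  T0 -> b
  T1 -> a

Fill CYK table bottom-up:
  T[0,0] 'a' = {C,S,T1}  orig:{C,S}
  T[1,1] 'b' = {A,T0}  orig:{A}
  T[2,2] 'b' = {A,T0}  orig:{A}
  T[0,1] 'ab' = {C,S}
  T[1,2] 'bb' = {B,S}
  T[0,2] 'abb' = {S}

S ∈ T[0,2] ⇒ YES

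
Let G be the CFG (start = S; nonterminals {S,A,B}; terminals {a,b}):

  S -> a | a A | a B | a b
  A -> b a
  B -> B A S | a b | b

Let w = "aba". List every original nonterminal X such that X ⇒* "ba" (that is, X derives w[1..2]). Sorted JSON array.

CNF form of G:
  S -> T1 A | T1 B | T1 T0 | a
  A -> T0 T1
  B -> B X2 | T1 T0 | b
  T0 -> b
  T1 -> a
  X2 -> A S

CYK fill (cells [i..j] with 1 ≤ i ≤ j ≤ 2 only):
  cell(1,1) b: {B,T0}  orig:{B}
  cell(2,2) a: {S,T1}  orig:{S}
  cell(1,2) ba: {A}

Original NTs in T[1,2] deriving "ba": ["A"]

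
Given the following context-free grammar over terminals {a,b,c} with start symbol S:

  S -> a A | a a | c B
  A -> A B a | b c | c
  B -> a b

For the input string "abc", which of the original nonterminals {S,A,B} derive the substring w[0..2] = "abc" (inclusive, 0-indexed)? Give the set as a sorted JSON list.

Convert to CNF:
  S -> T0 A | T0 T0 | T2 B
  A -> A X3 | T1 T2 | c
  B -> T0 T1
  T0 -> a
  T1 -> b
  T2 -> c
  X3 -> B T0

CYK fill — only the sub-triangle for w[0..2]:
  T[0,0] 'a' = {T0}  orig:{}
  T[1,1] 'b' = {T1}  orig:{}
  T[2,2] 'c' = {A,T2}  orig:{A}
  T[0,1] 'ab' = {B}
  T[1,2] 'bc' = {A}
  T[0,2] 'abc' = {S}

Original NTs in T[0,2] deriving "abc": ["S"]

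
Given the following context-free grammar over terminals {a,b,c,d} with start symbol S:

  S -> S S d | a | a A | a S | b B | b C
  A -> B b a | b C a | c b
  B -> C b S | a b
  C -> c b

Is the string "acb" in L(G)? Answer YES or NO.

CNF form of G:
  S -> S X7 | T0 B | T0 C | T1 A | T1 S | a
  A -> B X4 | T0 X5 | T2 T0
  B -> C X6 | T1 T0
  C -> T2 T0
  T0 -> b
  T1 -> a
  T2 -> c
  T3 -> d
  X4 -> T0 T1
  X5 -> C T1
  X6 -> T0 S
  X7 -> S T3

Fill CYK table bottom-up:
  T[0,0] 'a' = {S,T1}  orig:{S}
  T[1,1] 'c' = {T2}  orig:{}
  T[2,2] 'b' = {T0}  orig:{}
  T[0,1] 'ac' = ∅
  T[1,2] 'cb' = {A,C}
  T[0,2] 'acb' = {S}

S ∈ T[0,2] ⇒ YES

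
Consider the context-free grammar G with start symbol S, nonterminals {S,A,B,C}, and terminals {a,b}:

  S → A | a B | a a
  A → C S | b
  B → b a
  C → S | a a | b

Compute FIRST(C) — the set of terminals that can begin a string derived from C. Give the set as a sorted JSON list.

Compute FIRST by fixpoint:
pass 1:
  A via A→b: +{b}
  B via B→b a: +{b}
  C via C→a a: +{a}
  C via C→b: +{b}
  S via S→A: +{b}
  S via S→a B: +{a}
  FIRST[S]={a,b}  FIRST[A]={b}  FIRST[B]={b}  FIRST[C]={a,b}
pass 2:
  A via A→C S: +{a}
  FIRST[S]={a,b}  FIRST[A]={a,b}  FIRST[B]={b}  FIRST[C]={a,b}
pass 3: — fixpoint
  FIRST[S]={a,b}  FIRST[A]={a,b}  FIRST[B]={b}  FIRST[C]={a,b}

FIRST(C) = ["a", "b"]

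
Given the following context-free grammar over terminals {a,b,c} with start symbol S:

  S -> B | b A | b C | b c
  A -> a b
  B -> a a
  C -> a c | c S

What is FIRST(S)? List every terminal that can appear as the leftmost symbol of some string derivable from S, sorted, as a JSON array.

FIRST iteration:
iter 1:
  A via A→a b: +{a}
  B via B→a a: +{a}
  C via C→a c: +{a}
  C via C→c S: +{c}
  S via S→B: +{a}
  S via S→b A: +{b}
  S: {a,b}  A: {a}  B: {a}  C: {a,c}
iter 2: done
  S: {a,b}  A: {a}  B: {a}  C: {a,c}

FIRST(S) = ["a", "b"]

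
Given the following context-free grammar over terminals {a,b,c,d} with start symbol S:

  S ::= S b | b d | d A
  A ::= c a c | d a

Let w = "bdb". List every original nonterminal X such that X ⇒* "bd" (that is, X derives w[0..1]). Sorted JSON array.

Convert to CNF:
  S -> S T3 | T2 A | T3 T2
  A -> T0 X4 | T2 T1
  T0 -> c
  T1 -> a
  T2 -> d
  T3 -> b
  X4 -> T1 T0

CYK fill — only the sub-triangle for w[0..1]:
  cell(0,0) b: {T3}  orig:{}
  cell(1,1) d: {T2}  orig:{}
  cell(0,1) bd: {S}

Original NTs in T[0,1] deriving "bd": ["S"]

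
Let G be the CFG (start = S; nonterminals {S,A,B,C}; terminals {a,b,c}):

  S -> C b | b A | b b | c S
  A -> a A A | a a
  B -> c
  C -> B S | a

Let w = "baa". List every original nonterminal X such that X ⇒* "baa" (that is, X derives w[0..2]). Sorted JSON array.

Convert to CNF:
  S -> C T1 | T1 A | T1 T1 | T2 S
  A -> T0 T0 | T0 X3
  B -> c
  C -> B S | a
  T0 -> a
  T1 -> b
  T2 -> c
  X3 -> A A

CYK table (by increasing span) — only the sub-triangle for w[0..2]:
  [0..0]={T1}  "b"  orig:{}
  [1..1]={C,T0}  "a"  orig:{C}
  [2..2]={C,T0}  "a"  orig:{C}
  [0..1]=∅  "ba"
  [1..2]={A}  "aa"
  [0..2]={S}  "baa"

Original NTs in T[0,2] deriving "baa": ["S"]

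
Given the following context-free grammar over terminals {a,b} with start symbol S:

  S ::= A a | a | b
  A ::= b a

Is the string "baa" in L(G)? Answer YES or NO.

CNF form of G:
  S -> A T1 | a | b
  A -> T0 T1
  T0 -> b
  T1 -> a

CYK fill:
  T[0,0] 'b' = {S,T0}  orig:{S}
  T[1,1] 'a' = {S,T1}  orig:{S}
  T[2,2] 'a' = {S,T1}  orig:{S}
  T[0,1] 'ba' = {A}
  T[1,2] 'aa' = ∅
  T[0,2] 'baa' = {S}

S ∈ T[0,2] ⇒ YES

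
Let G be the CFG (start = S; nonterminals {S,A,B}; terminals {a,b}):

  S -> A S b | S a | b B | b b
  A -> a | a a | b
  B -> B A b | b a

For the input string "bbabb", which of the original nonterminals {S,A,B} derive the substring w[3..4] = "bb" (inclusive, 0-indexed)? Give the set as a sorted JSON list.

Convert to CNF:
  S -> A X3 | S T0 | T1 B | T1 T1
  A -> T0 T0 | a | b
  B -> B X2 | T1 T0
  T0 -> a
  T1 -> b
  X2 -> A T1
  X3 -> S T1

CYK table (by increasing span) — only the sub-triangle for w[3..4]:
  cell(3,3) b: {A,T1}  orig:{A}
  cell(4,4) b: {A,T1}  orig:{A}
  cell(3,4) bb: {S,X2}  orig:{S}

Original NTs in T[3,4] deriving "bb": ["S"]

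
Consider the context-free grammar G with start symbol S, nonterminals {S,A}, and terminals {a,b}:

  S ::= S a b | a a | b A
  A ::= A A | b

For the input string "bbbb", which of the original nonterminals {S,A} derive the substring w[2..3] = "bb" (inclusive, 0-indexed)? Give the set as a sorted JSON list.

CNF form of G:
  S -> S X2 | T0 T0 | T1 A
  A -> A A | b
  T0 -> a
  T1 -> b
  X2 -> T0 T1

CYK table (by increasing span) (cells [i..j] with 2 ≤ i ≤ j ≤ 3 only):
  [2..2]={A,T1}  "b"  orig:{A}
  [3..3]={A,T1}  "b"  orig:{A}
  [2..3]={A,S}  "bb"

Original NTs in T[2,3] deriving "bb": ["A", "S"]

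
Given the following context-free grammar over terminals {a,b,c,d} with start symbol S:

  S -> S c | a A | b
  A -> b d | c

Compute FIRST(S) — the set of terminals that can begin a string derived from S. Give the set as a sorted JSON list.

FIRST iteration:
pass 1:
  A via A→b d: +{b}
  A via A→c: +{c}
  S via S→a A: +{a}
  S via S→b: +{b}
  FIRST[S]={a,b}  FIRST[A]={b,c}
pass 2: — fixpoint
  FIRST[S]={a,b}  FIRST[A]={b,c}

FIRST(S) = ["a", "b"]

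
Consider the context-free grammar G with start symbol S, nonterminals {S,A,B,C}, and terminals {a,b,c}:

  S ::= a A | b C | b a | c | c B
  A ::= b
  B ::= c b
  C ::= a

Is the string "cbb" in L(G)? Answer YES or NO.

Convert to CNF:
  S -> T0 B | T1 C | T1 T2 | T2 A | c
  A -> b
  B -> T0 T1
  C -> a
  T0 -> c
  T1 -> b
  T2 -> a

Fill CYK table bottom-up:
  T[0,0] 'c' = {S,T0}  orig:{S}
  T[1,1] 'b' = {A,T1}  orig:{A}
  T[2,2] 'b' = {A,T1}  orig:{A}
  T[0,1] 'cb' = {B}
  T[1,2] 'bb' = ∅
  T[0,2] 'cbb' = ∅

S ∉ T[0,2] ⇒ NO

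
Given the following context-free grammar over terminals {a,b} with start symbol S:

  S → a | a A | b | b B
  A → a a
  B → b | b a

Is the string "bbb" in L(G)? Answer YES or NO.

Convert to CNF:
  S -> T0 A | T1 B | a | b
  A -> T0 T0
  B -> T1 T0 | b
  T0 -> a
  T1 -> b

CYK fill:
  T[0,0] 'b' = {B,S,T1}  orig:{B,S}
  T[1,1] 'b' = {B,S,T1}  orig:{B,S}
  T[2,2] 'b' = {B,S,T1}  orig:{B,S}
  T[0,1] 'bb' = {S}
  T[1,2] 'bb' = {S}
  T[0,2] 'bbb' = ∅

S ∉ T[0,2] ⇒ NO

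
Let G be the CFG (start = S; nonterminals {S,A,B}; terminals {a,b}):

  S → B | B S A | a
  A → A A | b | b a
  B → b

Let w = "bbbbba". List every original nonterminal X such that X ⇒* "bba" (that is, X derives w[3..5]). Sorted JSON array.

CNF form of G:
  S -> B X2 | a | b
  A -> A A | T0 T1 | b
  B -> b
  T0 -> b
  T1 -> a
  X2 -> S A

Fill CYK table bottom-up, restricted to cells inside w[3..5]:
  cell(3,3) b: {A,B,S,T0}  orig:{A,B,S}
  cell(4,4) b: {A,B,S,T0}  orig:{A,B,S}
  cell(5,5) a: {S,T1}  orig:{S}
  cell(3,4) bb: {A,X2}  orig:{A}
  cell(4,5) ba: {A}
  cell(3,5) bba: {A,X2}  orig:{A}

Original NTs in T[3,5] deriving "bba": ["A"]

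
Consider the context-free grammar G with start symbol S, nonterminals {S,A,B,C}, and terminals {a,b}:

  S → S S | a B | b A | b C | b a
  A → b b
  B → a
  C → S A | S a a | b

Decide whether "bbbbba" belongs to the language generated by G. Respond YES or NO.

CNF form of G:
  S -> S S | T0 A | T0 C | T0 T1 | T1 B
  A -> T0 T0
  B -> a
  C -> S A | S X2 | b
  T0 -> b
  T1 -> a
  X2 -> T1 T1

Fill CYK table bottom-up:
  cell(0,0) b: {C,T0}  orig:{C}
  cell(1,1) b: {C,T0}  orig:{C}
  cell(2,2) b: {C,T0}  orig:{C}
  cell(3,3) b: {C,T0}  orig:{C}
  cell(4,4) b: {C,T0}  orig:{C}
  cell(5,5) a: {B,T1}  orig:{B}
  cell(0,1) bb: {A,S}
  cell(1,2) bb: {A,S}
  cell(2,3) bb: {A,S}
  cell(3,4) bb: {A,S}
  cell(4,5) ba: {S}
  cell(0,2) bbb: {S}
  cell(1,3) bbb: {S}
  cell(2,4) bbb: {S}
  cell(3,5) bba: ∅
  cell(0,3) bbbb: {C,S}
  cell(1,4) bbbb: {C,S}
  cell(2,5) bbba: {S}
  cell(0,4) bbbbb: {C,S}
  cell(1,5) bbbba: {S}
  cell(0,5) bbbbba: {S}

S ∈ T[0,5] ⇒ YES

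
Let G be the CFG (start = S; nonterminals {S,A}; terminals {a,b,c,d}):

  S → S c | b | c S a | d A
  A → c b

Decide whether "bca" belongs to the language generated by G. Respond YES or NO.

Convert to CNF:
  S -> S T0 | T0 X4 | T3 A | b
  A -> T0 T1
  T0 -> c
  T1 -> b
  T2 -> a
  T3 -> d
  X4 -> S T2

Fill CYK table bottom-up:
  cell(0,0) b: {S,T1}  orig:{S}
  cell(1,1) c: {T0}  orig:{}
  cell(2,2) a: {T2}  orig:{}
  cell(0,1) bc: {S}
  cell(1,2) ca: ∅
  cell(0,2) bca: {X4}  orig:{}

S ∉ T[0,2] ⇒ NO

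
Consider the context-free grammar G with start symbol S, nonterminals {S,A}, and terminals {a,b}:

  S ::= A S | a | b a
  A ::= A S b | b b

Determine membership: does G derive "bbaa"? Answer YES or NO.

Convert to CNF:
  S -> A S | T0 T1 | a
  A -> A X2 | T0 T0
  T0 -> b
  T1 -> a
  X2 -> S T0

CYK fill:
  [0..0]={T0}  "b"  orig:{}
  [1..1]={T0}  "b"  orig:{}
  [2..2]={S,T1}  "a"  orig:{S}
  [3..3]={S,T1}  "a"  orig:{S}
  [0..1]={A}  "bb"
  [1..2]={S}  "ba"
  [2..3]=∅  "aa"
  [0..2]={S}  "bba"
  [1..3]=∅  "baa"
  [0..3]=∅  "bbaa"

S ∉ T[0,3] ⇒ NO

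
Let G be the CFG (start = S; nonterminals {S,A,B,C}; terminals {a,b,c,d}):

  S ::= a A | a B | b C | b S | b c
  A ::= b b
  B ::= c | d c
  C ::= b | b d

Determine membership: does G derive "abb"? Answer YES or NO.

Convert to CNF:
  S -> T0 C | T0 S | T0 T2 | T3 A | T3 B
  A -> T0 T0
  B -> T1 T2 | c
  C -> T0 T1 | b
  T0 -> b
  T1 -> d
  T2 -> c
  T3 -> a

CYK table (by increasing span):
  [0..0]={T3}  "a"  orig:{}
  [1..1]={C,T0}  "b"  orig:{C}
  [2..2]={C,T0}  "b"  orig:{C}
  [0..1]=∅  "ab"
  [1..2]={A,S}  "bb"
  [0..2]={S}  "abb"

S ∈ T[0,2] ⇒ YES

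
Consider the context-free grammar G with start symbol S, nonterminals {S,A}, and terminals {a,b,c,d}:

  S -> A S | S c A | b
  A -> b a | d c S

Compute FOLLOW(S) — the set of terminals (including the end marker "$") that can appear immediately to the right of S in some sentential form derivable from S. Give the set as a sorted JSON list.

FIRST sets, iterate to fixpoint:
round 1:
  A via A→b a: +{b}
  A via A→d c S: +{d}
  S via S→A S: +{b,d}
  FIRST(S)={b,d}  FIRST(A)={b,d}
round 2: (no change)
  FIRST(S)={b,d}  FIRST(A)={b,d}

FOLLOW iteration:
initialize: $ ∈ FOLLOW(S)
pass 1:
  S→A S: FOLLOW(A) ⊇ FIRST(S) = {b,d}; new: +{b,d}
  S→S c A: FOLLOW(S) ⊇ FIRST(c) = {c}; new: +{c}
  S→S c A: FOLLOW(A) ⊇ FOLLOW(S) ⊇ {$,c}; new: +{$,c}
  S: {$,c}  A: {$,b,c,d}
pass 2:
  A→d c S: FOLLOW(S) ⊇ FOLLOW(A) ⊇ {$,b,c,d}; new: +{b,d}
  S: {$,b,c,d}  A: {$,b,c,d}
pass 3: — fixpoint
  S: {$,b,c,d}  A: {$,b,c,d}

FOLLOW(S) = ["$", "b", "c", "d"]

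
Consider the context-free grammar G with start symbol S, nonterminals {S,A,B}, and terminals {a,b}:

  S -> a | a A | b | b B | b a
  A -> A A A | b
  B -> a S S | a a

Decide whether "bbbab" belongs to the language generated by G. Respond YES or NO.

Convert to CNF:
  S -> T0 A | T1 B | T1 T0 | a | b
  A -> A X2 | b
  B -> T0 T0 | T0 X3
  T0 -> a
  T1 -> b
  X2 -> A A
  X3 -> S S

Fill CYK table bottom-up:
  cell(0,0) b: {A,S,T1}  orig:{A,S}
  cell(1,1) b: {A,S,T1}  orig:{A,S}
  cell(2,2) b: {A,S,T1}  orig:{A,S}
  cell(3,3) a: {S,T0}  orig:{S}
  cell(4,4) b: {A,S,T1}  orig:{A,S}
  cell(0,1) bb: {X2,X3}  orig:{}
  cell(1,2) bb: {X2,X3}  orig:{}
  cell(2,3) ba: {S,X3}  orig:{S}
  cell(3,4) ab: {S,X3}  orig:{S}
  cell(0,2) bbb: {A}
  cell(1,3) bba: {X3}  orig:{}
  cell(2,4) bab: {X3}  orig:{}
  cell(0,3) bbba: ∅
  cell(1,4) bbab: ∅
  cell(0,4) bbbab: ∅

S ∉ T[0,4] ⇒ NO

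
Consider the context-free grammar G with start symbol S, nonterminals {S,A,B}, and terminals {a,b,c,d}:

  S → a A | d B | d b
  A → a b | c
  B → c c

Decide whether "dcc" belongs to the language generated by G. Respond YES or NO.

CNF form of G:
  S -> T0 A | T3 B | T3 T1
  A -> T0 T1 | c
  B -> T2 T2
  T0 -> a
  T1 -> b
  T2 -> c
  T3 -> d

Fill CYK table bottom-up:
  cell(0,0) d: {T3}  orig:{}
  cell(1,1) c: {A,T2}  orig:{A}
  cell(2,2) c: {A,T2}  orig:{A}
  cell(0,1) dc: ∅
  cell(1,2) cc: {B}
  cell(0,2) dcc: {S}

S ∈ T[0,2] ⇒ YES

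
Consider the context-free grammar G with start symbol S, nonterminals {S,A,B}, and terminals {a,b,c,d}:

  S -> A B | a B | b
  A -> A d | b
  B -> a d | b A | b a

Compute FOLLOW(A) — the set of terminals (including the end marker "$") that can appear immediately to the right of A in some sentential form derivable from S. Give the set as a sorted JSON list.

FIRST iteration:
pass 1:
  A via A→b: +{b}
  B via B→a d: +{a}
  B via B→b A: +{b}
  S via S→A B: +{b}
  S via S→a B: +{a}
  S: {a,b}  A: {b}  B: {a,b}
pass 2: — fixpoint
  S: {a,b}  A: {b}  B: {a,b}

FOLLOW iteration:
initialize: $ ∈ FOLLOW(S)
pass 1:
  A→A d: FOLLOW(A) ⊇ FIRST(d) = {d}; new: +{d}
  S→A B: FOLLOW(A) ⊇ FIRST(B) = {a,b}; new: +{a,b}
  S→A B: FOLLOW(B) ⊇ FOLLOW(S) ⊇ {$}; new: +{$}
  FOLLOW[S]={$}  FOLLOW[A]={a,b,d}  FOLLOW[B]={$}
pass 2:
  B→b A: FOLLOW(A) ⊇ FOLLOW(B) ⊇ {$}; new: +{$}
  FOLLOW[S]={$}  FOLLOW[A]={$,a,b,d}  FOLLOW[B]={$}
pass 3: (no change)
  FOLLOW[S]={$}  FOLLOW[A]={$,a,b,d}  FOLLOW[B]={$}

FOLLOW(A) = ["$", "a", "b", "d"]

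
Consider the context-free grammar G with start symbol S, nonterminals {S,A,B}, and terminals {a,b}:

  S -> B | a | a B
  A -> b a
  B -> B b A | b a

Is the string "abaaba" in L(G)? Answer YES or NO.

Convert to CNF:
  S -> B X3 | T0 T1 | T1 B | a
  A -> T0 T1
  B -> B X2 | T0 T1
  T0 -> b
  T1 -> a
  X2 -> T0 A
  X3 -> T0 A

CYK fill:
  [0..0]={S,T1}  "a"  orig:{S}
  [1..1]={T0}  "b"  orig:{}
  [2..2]={S,T1}  "a"  orig:{S}
  [3..3]={S,T1}  "a"  orig:{S}
  [4..4]={T0}  "b"  orig:{}
  [5..5]={S,T1}  "a"  orig:{S}
  [0..1]=∅  "ab"
  [1..2]={A,B,S}  "ba"
  [2..3]=∅  "aa"
  [3..4]=∅  "ab"
  [4..5]={A,B,S}  "ba"
  [0..2]={S}  "aba"
  [1..3]=∅  "baa"
  [2..4]=∅  "aab"
  [3..5]={S}  "aba"
  [0..3]=∅  "abaa"
  [1..4]=∅  "baab"
  [2..5]=∅  "aaba"
  [0..4]=∅  "abaab"
  [1..5]=∅  "baaba"
  [0..5]=∅  "abaaba"

S ∉ T[0,5] ⇒ NO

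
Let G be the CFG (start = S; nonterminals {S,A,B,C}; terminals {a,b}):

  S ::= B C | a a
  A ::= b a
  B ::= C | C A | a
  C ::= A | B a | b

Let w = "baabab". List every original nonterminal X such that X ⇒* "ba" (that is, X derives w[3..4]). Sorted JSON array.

CNF form of G:
  S -> B C | T1 T1
  A -> T0 T1
  B -> B T1 | C A | T0 T1 | a | b
  C -> B T1 | T0 T1 | b
  T0 -> b
  T1 -> a

CYK table (by increasing span) — only the sub-triangle for w[3..4]:
  T[3,3] 'b' = {B,C,T0}  orig:{B,C}
  T[4,4] 'a' = {B,T1}  orig:{B}
  T[3,4] 'ba' = {A,B,C}

Original NTs in T[3,4] deriving "ba": ["A", "B", "C"]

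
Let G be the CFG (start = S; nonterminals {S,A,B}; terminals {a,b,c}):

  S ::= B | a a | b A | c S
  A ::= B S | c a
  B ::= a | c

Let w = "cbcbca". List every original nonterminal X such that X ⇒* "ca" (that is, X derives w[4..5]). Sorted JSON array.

CNF form of G:
  S -> T0 S | T1 T1 | T2 A | a | c
  A -> B S | T0 T1
  B -> a | c
  T0 -> c
  T1 -> a
  T2 -> b

CYK fill — only the sub-triangle for w[4..5]:
  cell(4,4) c: {B,S,T0}  orig:{B,S}
  cell(5,5) a: {B,S,T1}  orig:{B,S}
  cell(4,5) ca: {A,S}

Original NTs in T[4,5] deriving "ca": ["A", "S"]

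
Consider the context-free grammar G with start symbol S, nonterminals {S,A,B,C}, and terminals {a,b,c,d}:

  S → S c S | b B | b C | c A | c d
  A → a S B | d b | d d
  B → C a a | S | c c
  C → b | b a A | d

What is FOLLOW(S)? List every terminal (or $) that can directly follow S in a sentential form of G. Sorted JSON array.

FIRST sets, iterate to fixpoint:
round 1:
  A via A→a S B: +{a}
  A via A→d b: +{d}
  B via B→c c: +{c}
  C via C→b: +{b}
  C via C→d: +{d}
  S via S→b B: +{b}
  S via S→c A: +{c}
  FIRST(S)={b,c}  FIRST(A)={a,d}  FIRST(B)={c}  FIRST(C)={b,d}
round 2:
  B via B→C a a: +{b,d}
  FIRST(S)={b,c}  FIRST(A)={a,d}  FIRST(B)={b,c,d}  FIRST(C)={b,d}
round 3: (stable)
  FIRST(S)={b,c}  FIRST(A)={a,d}  FIRST(B)={b,c,d}  FIRST(C)={b,d}

Compute FOLLOW by fixpoint:
seed FOLLOW(S) with $
round 1:
  A→a S B: FOLLOW(S) ⊇ FIRST(B) = {b,c,d}; new: +{b,c,d}
  B→C a a: FOLLOW(C) ⊇ FIRST(a) = {a}; new: +{a}
  C→b a A: FOLLOW(A) ⊇ FOLLOW(C) ⊇ {a}; new: +{a}
  S→b B: FOLLOW(B) ⊇ FOLLOW(S) ⊇ {$,b,c,d}; new: +{$,b,c,d}
  S→b C: FOLLOW(C) ⊇ FOLLOW(S) ⊇ {$,b,c,d}; new: +{$,b,c,d}
  S→c A: FOLLOW(A) ⊇ FOLLOW(S) ⊇ {$,b,c,d}; new: +{$,b,c,d}
  FOLLOW[S]={$,b,c,d}  FOLLOW[A]={$,a,b,c,d}  FOLLOW[B]={$,b,c,d}  FOLLOW[C]={$,a,b,c,d}
round 2:
  A→a S B: FOLLOW(B) ⊇ FOLLOW(A) ⊇ {$,a,b,c,d}; new: +{a}
  B→S: FOLLOW(S) ⊇ FOLLOW(B) ⊇ {$,a,b,c,d}; new: +{a}
  FOLLOW[S]={$,a,b,c,d}  FOLLOW[A]={$,a,b,c,d}  FOLLOW[B]={$,a,b,c,d}  FOLLOW[C]={$,a,b,c,d}
round 3: (stable)
  FOLLOW[S]={$,a,b,c,d}  FOLLOW[A]={$,a,b,c,d}  FOLLOW[B]={$,a,b,c,d}  FOLLOW[C]={$,a,b,c,d}

FOLLOW(S) = ["$", "a", "b", "c", "d"]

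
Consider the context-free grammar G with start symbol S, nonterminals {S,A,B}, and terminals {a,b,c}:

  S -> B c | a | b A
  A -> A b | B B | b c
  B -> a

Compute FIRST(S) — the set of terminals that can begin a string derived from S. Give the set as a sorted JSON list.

FIRST sets, iterate to fixpoint:
iter 1:
  A via A→b c: +{b}
  B via B→a: +{a}
  S via S→B c: +{a}
  S via S→b A: +{b}
  S: {a,b}  A: {b}  B: {a}
iter 2:
  A via A→B B: +{a}
  S: {a,b}  A: {a,b}  B: {a}
iter 3: (no change)
  S: {a,b}  A: {a,b}  B: {a}

FIRST(S) = ["a", "b"]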